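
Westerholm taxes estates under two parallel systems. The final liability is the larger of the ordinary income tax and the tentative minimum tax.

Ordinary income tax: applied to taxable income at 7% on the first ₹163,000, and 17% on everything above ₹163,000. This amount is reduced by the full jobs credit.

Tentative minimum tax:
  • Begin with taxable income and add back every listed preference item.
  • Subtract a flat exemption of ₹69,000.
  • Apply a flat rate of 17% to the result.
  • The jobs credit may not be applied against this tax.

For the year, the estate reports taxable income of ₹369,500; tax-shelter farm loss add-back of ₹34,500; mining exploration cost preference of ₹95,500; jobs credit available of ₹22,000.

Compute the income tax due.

Tentative minimum tax:
  Adjusted income: ₹369,500 + ₹34,500 + ₹95,500 = ₹499,500
  Less exemption ₹69,000 → base ₹430,500
  ₹430,500 × 17% = ₹73,185

Ordinary income tax:
  ₹163,000 × 7% = ₹11,410
  ₹206,500 × 17% = ₹35,105
  → ₹46,515
  Less jobs credit ₹22,000 → ₹24,515

₹73,185 > ₹24,515, so the tentative minimum tax is the binding amount.

₹73,185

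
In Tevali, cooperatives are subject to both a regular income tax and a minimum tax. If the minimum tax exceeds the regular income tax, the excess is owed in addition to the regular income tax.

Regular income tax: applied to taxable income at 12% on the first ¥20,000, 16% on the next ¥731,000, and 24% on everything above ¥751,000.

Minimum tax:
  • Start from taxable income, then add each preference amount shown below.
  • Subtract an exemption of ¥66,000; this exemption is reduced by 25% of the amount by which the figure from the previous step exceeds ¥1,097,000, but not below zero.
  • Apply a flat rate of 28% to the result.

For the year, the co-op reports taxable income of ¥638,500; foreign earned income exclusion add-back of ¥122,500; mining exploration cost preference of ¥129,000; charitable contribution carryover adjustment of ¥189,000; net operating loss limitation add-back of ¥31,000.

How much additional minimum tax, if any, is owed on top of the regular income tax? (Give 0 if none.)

¥191,870

Regular income tax:
  ¥20,000 × 12% = ¥2,400
  ¥618,500 × 16% = ¥98,960
  → ¥101,360

Minimum tax:
  Adjusted income: ¥638,500 + ¥122,500 + ¥129,000 + ¥189,000 + ¥31,000 = ¥1,110,000
  Exemption: ¥66,000 − 25% × (¥1,110,000 − ¥1,097,000) = ¥66,000 − ¥3,250 = ¥62,750
  Base: ¥1,110,000 − ¥62,750 = ¥1,047,250
  ¥1,047,250 × 28% = ¥293,230

Excess of minimum tax over regular income tax: ¥293,230 − ¥101,360 = ¥191,870.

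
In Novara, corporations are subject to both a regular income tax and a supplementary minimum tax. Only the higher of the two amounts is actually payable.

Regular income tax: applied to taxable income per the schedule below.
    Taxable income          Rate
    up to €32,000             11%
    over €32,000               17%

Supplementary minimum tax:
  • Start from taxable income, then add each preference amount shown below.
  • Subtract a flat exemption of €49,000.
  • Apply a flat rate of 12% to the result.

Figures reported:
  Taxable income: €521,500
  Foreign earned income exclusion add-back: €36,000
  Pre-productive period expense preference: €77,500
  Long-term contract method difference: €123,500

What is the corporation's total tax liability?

€86,735

Regular income tax:
  €32,000 × 11% = €3,520
  €489,500 × 17% = €83,215
  → €86,735

Supplementary minimum tax:
  Adjusted income: €521,500 + €36,000 + €77,500 + €123,500 = €758,500
  Less exemption €49,000 → base €709,500
  €709,500 × 12% = €85,140

€86,735 > €85,140, so the regular income tax governs.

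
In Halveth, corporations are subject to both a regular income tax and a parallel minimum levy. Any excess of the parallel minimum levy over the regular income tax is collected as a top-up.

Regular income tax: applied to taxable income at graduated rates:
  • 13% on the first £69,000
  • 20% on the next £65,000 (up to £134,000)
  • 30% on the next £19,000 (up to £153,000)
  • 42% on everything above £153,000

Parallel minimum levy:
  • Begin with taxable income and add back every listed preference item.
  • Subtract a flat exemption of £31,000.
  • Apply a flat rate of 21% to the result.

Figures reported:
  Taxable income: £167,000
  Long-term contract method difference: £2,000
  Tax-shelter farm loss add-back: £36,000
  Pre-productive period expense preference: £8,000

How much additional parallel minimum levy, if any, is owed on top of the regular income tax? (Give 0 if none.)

£4,670

Parallel minimum levy:
  Adjusted income: £167,000 + £2,000 + £36,000 + £8,000 = £213,000
  Less exemption £31,000 → base £182,000
  £182,000 × 21% = £38,220

Regular income tax:
  £69,000 × 13% = £8,970
  £65,000 × 20% = £13,000
  £19,000 × 30% = £5,700
  £14,000 × 42% = £5,880
  → £33,550

Excess of parallel minimum levy over regular income tax: £38,220 − £33,550 = £4,670.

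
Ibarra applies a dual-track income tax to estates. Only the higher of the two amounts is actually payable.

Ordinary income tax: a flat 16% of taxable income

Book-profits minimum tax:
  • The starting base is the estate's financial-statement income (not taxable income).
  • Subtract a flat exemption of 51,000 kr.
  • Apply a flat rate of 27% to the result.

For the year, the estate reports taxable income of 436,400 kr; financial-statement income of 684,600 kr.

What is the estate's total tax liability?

171,072 kr

Ordinary income tax:
  436,400 kr × 16% = 69,824 kr

Book-profits minimum tax:
  Base (financial-statement income): 684,600 kr
  Less exemption 51,000 kr → base 633,600 kr
  633,600 kr × 27% = 171,072 kr

171,072 kr > 69,824 kr, so the book-profits minimum tax is the binding amount.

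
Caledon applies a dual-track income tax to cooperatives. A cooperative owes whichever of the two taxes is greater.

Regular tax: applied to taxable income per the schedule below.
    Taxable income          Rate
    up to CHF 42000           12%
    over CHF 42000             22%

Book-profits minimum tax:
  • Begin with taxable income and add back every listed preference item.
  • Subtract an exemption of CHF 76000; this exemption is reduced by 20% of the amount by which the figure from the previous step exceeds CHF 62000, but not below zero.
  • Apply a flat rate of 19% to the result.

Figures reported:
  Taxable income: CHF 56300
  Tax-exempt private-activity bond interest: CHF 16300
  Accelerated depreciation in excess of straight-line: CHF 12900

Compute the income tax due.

CHF 8186

Book-profits minimum tax:
  Adjusted income: CHF 56300 + CHF 16300 + CHF 12900 = CHF 85500
  Exemption: CHF 76000 − 20% × (CHF 85500 − CHF 62000) = CHF 76000 − CHF 4700 = CHF 71300
  Base: CHF 85500 − CHF 71300 = CHF 14200
  CHF 14200 × 19% = CHF 2698

Regular tax:
  CHF 42000 × 12% = CHF 5040
  CHF 14300 × 22% = CHF 3146
  → CHF 8186

CHF 8186 > CHF 2698, so the regular tax governs.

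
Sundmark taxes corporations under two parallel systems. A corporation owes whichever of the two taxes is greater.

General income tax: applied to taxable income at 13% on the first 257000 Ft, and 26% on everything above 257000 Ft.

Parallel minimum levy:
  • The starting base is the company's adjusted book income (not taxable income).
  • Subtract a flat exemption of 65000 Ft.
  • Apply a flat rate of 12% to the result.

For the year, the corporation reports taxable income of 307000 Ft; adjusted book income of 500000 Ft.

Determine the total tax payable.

Parallel minimum levy:
  Base (adjusted book income): 500000 Ft
  Less exemption 65000 Ft → base 435000 Ft
  435000 Ft × 12% = 52200 Ft

General income tax:
  257000 Ft × 13% = 33410 Ft
  50000 Ft × 26% = 13000 Ft
  → 46410 Ft

52200 Ft > 46410 Ft, so the parallel minimum levy is the binding amount.

52200 Ft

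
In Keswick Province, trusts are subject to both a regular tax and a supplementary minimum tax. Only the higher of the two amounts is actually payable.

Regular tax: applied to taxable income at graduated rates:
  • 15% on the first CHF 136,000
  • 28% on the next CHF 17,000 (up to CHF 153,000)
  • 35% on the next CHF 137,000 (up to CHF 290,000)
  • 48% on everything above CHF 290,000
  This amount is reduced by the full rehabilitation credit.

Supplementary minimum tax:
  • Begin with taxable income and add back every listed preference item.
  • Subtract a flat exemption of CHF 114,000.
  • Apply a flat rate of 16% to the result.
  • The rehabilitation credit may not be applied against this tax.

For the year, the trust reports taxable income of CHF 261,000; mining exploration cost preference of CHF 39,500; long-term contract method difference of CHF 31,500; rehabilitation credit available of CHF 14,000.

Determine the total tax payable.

Supplementary minimum tax:
  Adjusted income: CHF 261,000 + CHF 39,500 + CHF 31,500 = CHF 332,000
  Less exemption CHF 114,000 → base CHF 218,000
  CHF 218,000 × 16% = CHF 34,880

Regular tax:
  CHF 136,000 × 15% = CHF 20,400
  CHF 17,000 × 28% = CHF 4,760
  CHF 108,000 × 35% = CHF 37,800
  → CHF 62,960
  Less rehabilitation credit CHF 14,000 → CHF 48,960

CHF 48,960 > CHF 34,880, so the regular tax governs.

CHF 48,960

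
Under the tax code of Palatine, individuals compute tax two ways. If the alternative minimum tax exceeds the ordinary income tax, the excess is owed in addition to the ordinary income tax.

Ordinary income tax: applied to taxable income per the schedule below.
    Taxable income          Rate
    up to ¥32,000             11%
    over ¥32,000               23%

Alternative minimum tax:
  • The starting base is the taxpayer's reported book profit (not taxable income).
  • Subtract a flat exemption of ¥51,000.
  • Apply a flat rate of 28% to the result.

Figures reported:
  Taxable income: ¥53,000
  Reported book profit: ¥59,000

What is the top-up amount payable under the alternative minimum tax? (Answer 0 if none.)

Ordinary income tax:
  ¥32,000 × 11% = ¥3,520
  ¥21,000 × 23% = ¥4,830
  → ¥8,350

Alternative minimum tax:
  Base (reported book profit): ¥59,000
  Less exemption ¥51,000 → base ¥8,000
  ¥8,000 × 28% = ¥2,240

¥2,240 ≤ ¥8,350, so no add-on is due.

¥0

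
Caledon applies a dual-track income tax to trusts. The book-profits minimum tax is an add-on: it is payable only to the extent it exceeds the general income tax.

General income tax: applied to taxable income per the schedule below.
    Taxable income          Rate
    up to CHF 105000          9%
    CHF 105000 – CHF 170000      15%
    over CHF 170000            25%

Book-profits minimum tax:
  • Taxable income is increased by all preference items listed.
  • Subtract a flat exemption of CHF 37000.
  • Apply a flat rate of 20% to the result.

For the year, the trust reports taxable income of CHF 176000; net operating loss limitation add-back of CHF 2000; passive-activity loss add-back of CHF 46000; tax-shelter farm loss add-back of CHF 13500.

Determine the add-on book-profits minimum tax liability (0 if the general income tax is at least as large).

CHF 19400

General income tax:
  CHF 105000 × 9% = CHF 9450
  CHF 65000 × 15% = CHF 9750
  CHF 6000 × 25% = CHF 1500
  → CHF 20700

Book-profits minimum tax:
  Adjusted income: CHF 176000 + CHF 2000 + CHF 46000 + CHF 13500 = CHF 237500
  Less exemption CHF 37000 → base CHF 200500
  CHF 200500 × 20% = CHF 40100

Excess of book-profits minimum tax over general income tax: CHF 40100 − CHF 20700 = CHF 19400.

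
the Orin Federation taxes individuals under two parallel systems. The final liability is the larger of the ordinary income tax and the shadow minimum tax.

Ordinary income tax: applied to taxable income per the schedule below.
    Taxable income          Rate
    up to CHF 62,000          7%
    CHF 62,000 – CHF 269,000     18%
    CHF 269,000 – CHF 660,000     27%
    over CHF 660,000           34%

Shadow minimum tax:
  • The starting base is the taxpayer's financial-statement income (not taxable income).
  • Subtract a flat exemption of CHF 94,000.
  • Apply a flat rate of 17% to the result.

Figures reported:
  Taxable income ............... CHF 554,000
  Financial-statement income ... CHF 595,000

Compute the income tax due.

Shadow minimum tax:
  Base (financial-statement income): CHF 595,000
  Less exemption CHF 94,000 → base CHF 501,000
  CHF 501,000 × 17% = CHF 85,170

Ordinary income tax:
  CHF 62,000 × 7% = CHF 4,340
  CHF 207,000 × 18% = CHF 37,260
  CHF 285,000 × 27% = CHF 76,950
  → CHF 118,550

CHF 118,550 > CHF 85,170, so the ordinary income tax governs.

CHF 118,550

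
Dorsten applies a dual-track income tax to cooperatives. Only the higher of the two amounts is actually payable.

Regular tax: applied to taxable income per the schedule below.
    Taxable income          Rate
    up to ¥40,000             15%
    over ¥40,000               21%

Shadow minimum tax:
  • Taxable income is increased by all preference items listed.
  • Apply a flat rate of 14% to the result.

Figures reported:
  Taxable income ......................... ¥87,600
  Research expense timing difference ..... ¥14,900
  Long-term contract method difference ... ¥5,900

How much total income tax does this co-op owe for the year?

¥15,996

Regular tax:
  ¥40,000 × 15% = ¥6,000
  ¥47,600 × 21% = ¥9,996
  → ¥15,996

Shadow minimum tax:
  Adjusted income: ¥87,600 + ¥14,900 + ¥5,900 = ¥108,400
  ¥108,400 × 14% = ¥15,176

¥15,996 > ¥15,176, so the regular tax governs.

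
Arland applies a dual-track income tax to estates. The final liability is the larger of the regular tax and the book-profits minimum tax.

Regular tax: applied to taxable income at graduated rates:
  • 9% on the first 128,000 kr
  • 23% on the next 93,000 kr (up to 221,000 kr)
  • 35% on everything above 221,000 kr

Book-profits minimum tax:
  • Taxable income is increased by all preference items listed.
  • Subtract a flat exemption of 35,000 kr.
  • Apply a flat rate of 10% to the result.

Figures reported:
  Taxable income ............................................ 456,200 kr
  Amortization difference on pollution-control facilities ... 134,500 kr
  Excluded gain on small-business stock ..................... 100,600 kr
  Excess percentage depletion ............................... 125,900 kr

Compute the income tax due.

115,230 kr

Regular tax:
  128,000 kr × 9% = 11,520 kr
  93,000 kr × 23% = 21,390 kr
  235,200 kr × 35% = 82,320 kr
  → 115,230 kr

Book-profits minimum tax:
  Adjusted income: 456,200 kr + 134,500 kr + 100,600 kr + 125,900 kr = 817,200 kr
  Less exemption 35,000 kr → base 782,200 kr
  782,200 kr × 10% = 78,220 kr

115,230 kr > 78,220 kr, so the regular tax governs.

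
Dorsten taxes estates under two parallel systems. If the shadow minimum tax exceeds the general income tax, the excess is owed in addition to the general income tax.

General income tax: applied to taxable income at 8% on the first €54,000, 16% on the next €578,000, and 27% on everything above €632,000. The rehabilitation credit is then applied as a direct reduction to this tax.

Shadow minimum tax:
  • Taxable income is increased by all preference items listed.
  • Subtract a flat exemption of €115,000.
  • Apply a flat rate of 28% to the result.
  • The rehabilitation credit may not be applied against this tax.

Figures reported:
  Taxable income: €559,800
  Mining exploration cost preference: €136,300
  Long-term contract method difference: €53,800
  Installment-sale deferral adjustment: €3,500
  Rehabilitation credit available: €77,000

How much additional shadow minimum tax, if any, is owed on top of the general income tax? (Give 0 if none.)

Shadow minimum tax:
  Adjusted income: €559,800 + €136,300 + €53,800 + €3,500 = €753,400
  Less exemption €115,000 → base €638,400
  €638,400 × 28% = €178,752

General income tax:
  €54,000 × 8% = €4,320
  €505,800 × 16% = €80,928
  → €85,248
  Less rehabilitation credit €77,000 → €8,248

Excess of shadow minimum tax over general income tax: €178,752 − €8,248 = €170,504.

€170,504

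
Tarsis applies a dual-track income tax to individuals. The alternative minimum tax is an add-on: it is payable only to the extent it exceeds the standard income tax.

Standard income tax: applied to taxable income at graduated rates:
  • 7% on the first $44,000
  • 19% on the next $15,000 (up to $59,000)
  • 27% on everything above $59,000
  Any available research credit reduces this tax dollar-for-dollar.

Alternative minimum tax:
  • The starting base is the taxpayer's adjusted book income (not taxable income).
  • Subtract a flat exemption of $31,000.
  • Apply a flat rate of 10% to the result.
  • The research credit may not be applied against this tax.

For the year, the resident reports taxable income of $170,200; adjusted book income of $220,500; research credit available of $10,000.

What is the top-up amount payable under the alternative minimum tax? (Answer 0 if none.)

Alternative minimum tax:
  Base (adjusted book income): $220,500
  Less exemption $31,000 → base $189,500
  $189,500 × 10% = $18,950

Standard income tax:
  $44,000 × 7% = $3,080
  $15,000 × 19% = $2,850
  $111,200 × 27% = $30,024
  → $35,954
  Less research credit $10,000 → $25,954

$18,950 ≤ $25,954, so no add-on is due.

$0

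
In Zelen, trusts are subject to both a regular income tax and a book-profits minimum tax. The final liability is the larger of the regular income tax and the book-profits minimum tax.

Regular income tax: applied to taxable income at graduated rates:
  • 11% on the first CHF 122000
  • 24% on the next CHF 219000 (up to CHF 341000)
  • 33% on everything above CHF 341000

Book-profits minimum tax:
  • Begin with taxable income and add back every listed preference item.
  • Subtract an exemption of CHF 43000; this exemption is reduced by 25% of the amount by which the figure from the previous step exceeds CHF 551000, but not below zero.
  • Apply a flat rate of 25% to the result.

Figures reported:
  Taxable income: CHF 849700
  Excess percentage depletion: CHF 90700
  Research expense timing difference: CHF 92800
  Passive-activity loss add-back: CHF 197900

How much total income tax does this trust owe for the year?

Regular income tax:
  CHF 122000 × 11% = CHF 13420
  CHF 219000 × 24% = CHF 52560
  CHF 508700 × 33% = CHF 167871
  → CHF 233851

Book-profits minimum tax:
  Adjusted income: CHF 849700 + CHF 90700 + CHF 92800 + CHF 197900 = CHF 1231100
  Exemption: 25% × (CHF 1231100 − CHF 551000) = CHF 170025 ≥ CHF 43000, so the exemption is fully phased out
  Base: CHF 1231100 − CHF 0 = CHF 1231100
  CHF 1231100 × 25% = CHF 307775

CHF 307775 > CHF 233851, so the book-profits minimum tax is the binding amount.

CHF 307775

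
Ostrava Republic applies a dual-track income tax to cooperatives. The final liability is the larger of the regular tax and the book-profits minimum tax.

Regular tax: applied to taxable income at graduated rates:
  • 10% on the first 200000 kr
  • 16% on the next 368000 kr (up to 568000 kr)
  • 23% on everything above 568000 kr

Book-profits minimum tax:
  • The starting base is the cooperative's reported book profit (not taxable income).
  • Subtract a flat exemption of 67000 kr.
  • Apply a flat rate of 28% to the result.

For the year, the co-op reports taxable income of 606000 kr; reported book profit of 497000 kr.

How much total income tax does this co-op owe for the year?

120400 kr

Book-profits minimum tax:
  Base (reported book profit): 497000 kr
  Less exemption 67000 kr → base 430000 kr
  430000 kr × 28% = 120400 kr

Regular tax:
  200000 kr × 10% = 20000 kr
  368000 kr × 16% = 58880 kr
  38000 kr × 23% = 8740 kr
  → 87620 kr

120400 kr > 87620 kr, so the book-profits minimum tax is the binding amount.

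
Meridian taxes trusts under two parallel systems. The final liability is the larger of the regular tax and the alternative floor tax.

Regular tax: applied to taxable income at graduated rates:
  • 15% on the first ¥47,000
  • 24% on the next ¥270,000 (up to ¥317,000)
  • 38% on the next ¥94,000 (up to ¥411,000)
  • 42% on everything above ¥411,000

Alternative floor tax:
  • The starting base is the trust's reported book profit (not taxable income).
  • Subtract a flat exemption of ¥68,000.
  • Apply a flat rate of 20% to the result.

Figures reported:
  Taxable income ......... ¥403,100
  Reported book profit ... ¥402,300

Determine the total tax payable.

¥104,568

Alternative floor tax:
  Base (reported book profit): ¥402,300
  Less exemption ¥68,000 → base ¥334,300
  ¥334,300 × 20% = ¥66,860

Regular tax:
  ¥47,000 × 15% = ¥7,050
  ¥270,000 × 24% = ¥64,800
  ¥86,100 × 38% = ¥32,718
  → ¥104,568

¥104,568 > ¥66,860, so the regular tax governs.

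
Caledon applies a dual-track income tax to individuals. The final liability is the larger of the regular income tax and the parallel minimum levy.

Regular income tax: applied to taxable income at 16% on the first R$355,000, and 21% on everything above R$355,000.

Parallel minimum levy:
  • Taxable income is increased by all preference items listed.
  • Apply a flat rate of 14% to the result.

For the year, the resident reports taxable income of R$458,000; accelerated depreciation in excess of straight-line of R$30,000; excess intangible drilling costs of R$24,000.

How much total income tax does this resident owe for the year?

Regular income tax:
  R$355,000 × 16% = R$56,800
  R$103,000 × 21% = R$21,630
  → R$78,430

Parallel minimum levy:
  Adjusted income: R$458,000 + R$30,000 + R$24,000 = R$512,000
  R$512,000 × 14% = R$71,680

R$78,430 > R$71,680, so the regular income tax governs.

R$78,430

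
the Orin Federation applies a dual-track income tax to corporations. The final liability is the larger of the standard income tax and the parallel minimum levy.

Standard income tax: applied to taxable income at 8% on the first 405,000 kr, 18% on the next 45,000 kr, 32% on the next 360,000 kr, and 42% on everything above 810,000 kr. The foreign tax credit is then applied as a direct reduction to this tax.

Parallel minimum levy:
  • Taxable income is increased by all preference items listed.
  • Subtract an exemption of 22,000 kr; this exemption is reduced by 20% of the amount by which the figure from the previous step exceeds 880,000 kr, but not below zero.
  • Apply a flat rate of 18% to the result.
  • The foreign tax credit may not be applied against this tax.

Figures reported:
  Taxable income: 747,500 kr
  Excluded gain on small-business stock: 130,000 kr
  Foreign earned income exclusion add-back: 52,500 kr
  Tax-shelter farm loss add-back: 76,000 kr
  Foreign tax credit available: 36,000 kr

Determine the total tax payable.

181,080 kr

Standard income tax:
  405,000 kr × 8% = 32,400 kr
  45,000 kr × 18% = 8,100 kr
  297,500 kr × 32% = 95,200 kr
  → 135,700 kr
  Less foreign tax credit 36,000 kr → 99,700 kr

Parallel minimum levy:
  Adjusted income: 747,500 kr + 130,000 kr + 52,500 kr + 76,000 kr = 1,006,000 kr
  Exemption: 20% × (1,006,000 kr − 880,000 kr) = 25,200 kr ≥ 22,000 kr, so the exemption is fully phased out
  Base: 1,006,000 kr − 0 kr = 1,006,000 kr
  1,006,000 kr × 18% = 181,080 kr

181,080 kr > 99,700 kr, so the parallel minimum levy is the binding amount.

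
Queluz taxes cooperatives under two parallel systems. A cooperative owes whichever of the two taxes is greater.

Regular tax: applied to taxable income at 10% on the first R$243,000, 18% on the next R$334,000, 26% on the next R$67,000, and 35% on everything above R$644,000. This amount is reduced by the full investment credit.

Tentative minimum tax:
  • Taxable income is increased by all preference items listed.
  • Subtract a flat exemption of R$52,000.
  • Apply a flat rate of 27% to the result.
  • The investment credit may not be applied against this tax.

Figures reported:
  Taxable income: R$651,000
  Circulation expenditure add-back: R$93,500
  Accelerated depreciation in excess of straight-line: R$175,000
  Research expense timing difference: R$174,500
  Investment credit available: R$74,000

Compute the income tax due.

R$281,340

Tentative minimum tax:
  Adjusted income: R$651,000 + R$93,500 + R$175,000 + R$174,500 = R$1,094,000
  Less exemption R$52,000 → base R$1,042,000
  R$1,042,000 × 27% = R$281,340

Regular tax:
  R$243,000 × 10% = R$24,300
  R$334,000 × 18% = R$60,120
  R$67,000 × 26% = R$17,420
  R$7,000 × 35% = R$2,450
  → R$104,290
  Less investment credit R$74,000 → R$30,290

R$281,340 > R$30,290, so the tentative minimum tax is the binding amount.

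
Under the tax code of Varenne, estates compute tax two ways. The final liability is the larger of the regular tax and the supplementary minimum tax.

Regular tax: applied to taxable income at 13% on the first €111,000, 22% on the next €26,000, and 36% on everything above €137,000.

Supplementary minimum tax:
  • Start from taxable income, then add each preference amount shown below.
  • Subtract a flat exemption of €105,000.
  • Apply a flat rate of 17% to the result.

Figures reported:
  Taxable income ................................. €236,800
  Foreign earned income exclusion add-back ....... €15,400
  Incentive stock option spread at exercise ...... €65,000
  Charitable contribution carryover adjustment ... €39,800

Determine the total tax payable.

€56,078

Supplementary minimum tax:
  Adjusted income: €236,800 + €15,400 + €65,000 + €39,800 = €357,000
  Less exemption €105,000 → base €252,000
  €252,000 × 17% = €42,840

Regular tax:
  €111,000 × 13% = €14,430
  €26,000 × 22% = €5,720
  €99,800 × 36% = €35,928
  → €56,078

€56,078 > €42,840, so the regular tax governs.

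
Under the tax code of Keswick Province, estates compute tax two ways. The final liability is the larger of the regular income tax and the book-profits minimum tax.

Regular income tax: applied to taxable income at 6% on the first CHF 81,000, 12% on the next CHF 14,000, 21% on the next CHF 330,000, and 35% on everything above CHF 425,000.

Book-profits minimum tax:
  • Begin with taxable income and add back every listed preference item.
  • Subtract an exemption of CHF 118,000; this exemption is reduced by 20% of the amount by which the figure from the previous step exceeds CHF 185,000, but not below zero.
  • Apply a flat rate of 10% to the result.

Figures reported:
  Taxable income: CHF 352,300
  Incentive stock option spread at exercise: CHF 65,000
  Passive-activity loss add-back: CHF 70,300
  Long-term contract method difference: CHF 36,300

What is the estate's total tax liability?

CHF 60,573

Regular income tax:
  CHF 81,000 × 6% = CHF 4,860
  CHF 14,000 × 12% = CHF 1,680
  CHF 257,300 × 21% = CHF 54,033
  → CHF 60,573

Book-profits minimum tax:
  Adjusted income: CHF 352,300 + CHF 65,000 + CHF 70,300 + CHF 36,300 = CHF 523,900
  Exemption: CHF 118,000 − 20% × (CHF 523,900 − CHF 185,000) = CHF 118,000 − CHF 67,780 = CHF 50,220
  Base: CHF 523,900 − CHF 50,220 = CHF 473,680
  CHF 473,680 × 10% = CHF 47,368

CHF 60,573 > CHF 47,368, so the regular income tax governs.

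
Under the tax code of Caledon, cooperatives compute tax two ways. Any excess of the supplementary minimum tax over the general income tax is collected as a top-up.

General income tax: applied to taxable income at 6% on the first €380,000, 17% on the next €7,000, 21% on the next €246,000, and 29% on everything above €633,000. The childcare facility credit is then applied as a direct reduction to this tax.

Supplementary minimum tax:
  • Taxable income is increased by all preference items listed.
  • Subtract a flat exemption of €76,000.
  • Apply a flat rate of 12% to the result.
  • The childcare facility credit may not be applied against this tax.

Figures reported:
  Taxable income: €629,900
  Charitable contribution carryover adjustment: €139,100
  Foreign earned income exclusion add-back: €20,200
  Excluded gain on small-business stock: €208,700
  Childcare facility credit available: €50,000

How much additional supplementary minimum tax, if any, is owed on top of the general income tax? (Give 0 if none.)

€85,629

Supplementary minimum tax:
  Adjusted income: €629,900 + €139,100 + €20,200 + €208,700 = €997,900
  Less exemption €76,000 → base €921,900
  €921,900 × 12% = €110,628

General income tax:
  €380,000 × 6% = €22,800
  €7,000 × 17% = €1,190
  €242,900 × 21% = €51,009
  → €74,999
  Less childcare facility credit €50,000 → €24,999

Excess of supplementary minimum tax over general income tax: €110,628 − €24,999 = €85,629.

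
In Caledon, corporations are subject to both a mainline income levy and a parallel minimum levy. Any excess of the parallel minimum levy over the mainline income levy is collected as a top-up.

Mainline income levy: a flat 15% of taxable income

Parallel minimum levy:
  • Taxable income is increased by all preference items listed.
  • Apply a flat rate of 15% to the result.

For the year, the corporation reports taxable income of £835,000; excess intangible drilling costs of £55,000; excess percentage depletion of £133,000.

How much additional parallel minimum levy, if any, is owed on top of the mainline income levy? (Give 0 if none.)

£28,200

Mainline income levy:
  £835,000 × 15% = £125,250

Parallel minimum levy:
  Adjusted income: £835,000 + £55,000 + £133,000 = £1,023,000
  £1,023,000 × 15% = £153,450

Excess of parallel minimum levy over mainline income levy: £153,450 − £125,250 = £28,200.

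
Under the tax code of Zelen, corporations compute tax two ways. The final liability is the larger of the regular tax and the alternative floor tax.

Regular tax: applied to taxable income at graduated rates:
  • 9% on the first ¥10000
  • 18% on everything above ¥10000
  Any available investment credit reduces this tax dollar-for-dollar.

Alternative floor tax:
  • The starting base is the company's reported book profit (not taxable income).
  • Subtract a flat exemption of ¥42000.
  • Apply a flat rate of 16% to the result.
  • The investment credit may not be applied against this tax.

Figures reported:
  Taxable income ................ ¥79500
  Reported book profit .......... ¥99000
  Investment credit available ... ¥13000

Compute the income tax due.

¥9120

Alternative floor tax:
  Base (reported book profit): ¥99000
  Less exemption ¥42000 → base ¥57000
  ¥57000 × 16% = ¥9120

Regular tax:
  ¥10000 × 9% = ¥900
  ¥69500 × 18% = ¥12510
  → ¥13410
  Less investment credit ¥13000 → ¥410

¥9120 > ¥410, so the alternative floor tax is the binding amount.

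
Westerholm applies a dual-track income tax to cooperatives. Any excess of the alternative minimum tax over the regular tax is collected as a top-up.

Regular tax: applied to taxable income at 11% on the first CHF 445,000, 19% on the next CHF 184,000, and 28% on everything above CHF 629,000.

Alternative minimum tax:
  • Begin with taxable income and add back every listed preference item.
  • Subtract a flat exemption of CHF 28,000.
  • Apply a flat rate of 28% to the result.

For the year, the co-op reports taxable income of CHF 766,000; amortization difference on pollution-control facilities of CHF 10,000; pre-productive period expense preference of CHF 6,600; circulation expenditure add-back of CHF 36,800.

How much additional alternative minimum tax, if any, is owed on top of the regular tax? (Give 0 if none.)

Alternative minimum tax:
  Adjusted income: CHF 766,000 + CHF 10,000 + CHF 6,600 + CHF 36,800 = CHF 819,400
  Less exemption CHF 28,000 → base CHF 791,400
  CHF 791,400 × 28% = CHF 221,592

Regular tax:
  CHF 445,000 × 11% = CHF 48,950
  CHF 184,000 × 19% = CHF 34,960
  CHF 137,000 × 28% = CHF 38,360
  → CHF 122,270

Excess of alternative minimum tax over regular tax: CHF 221,592 − CHF 122,270 = CHF 99,322.

CHF 99,322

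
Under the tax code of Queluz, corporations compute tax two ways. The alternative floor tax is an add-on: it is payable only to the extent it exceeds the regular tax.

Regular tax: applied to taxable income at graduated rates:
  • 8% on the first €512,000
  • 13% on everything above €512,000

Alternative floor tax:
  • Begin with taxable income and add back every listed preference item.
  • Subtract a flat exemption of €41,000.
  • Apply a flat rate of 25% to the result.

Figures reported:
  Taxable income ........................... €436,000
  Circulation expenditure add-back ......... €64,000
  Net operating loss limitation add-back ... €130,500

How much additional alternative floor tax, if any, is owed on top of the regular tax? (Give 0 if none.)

Regular tax:
  €436,000 × 8% = €34,880

Alternative floor tax:
  Adjusted income: €436,000 + €64,000 + €130,500 = €630,500
  Less exemption €41,000 → base €589,500
  €589,500 × 25% = €147,375

Excess of alternative floor tax over regular tax: €147,375 − €34,880 = €112,495.

€112,495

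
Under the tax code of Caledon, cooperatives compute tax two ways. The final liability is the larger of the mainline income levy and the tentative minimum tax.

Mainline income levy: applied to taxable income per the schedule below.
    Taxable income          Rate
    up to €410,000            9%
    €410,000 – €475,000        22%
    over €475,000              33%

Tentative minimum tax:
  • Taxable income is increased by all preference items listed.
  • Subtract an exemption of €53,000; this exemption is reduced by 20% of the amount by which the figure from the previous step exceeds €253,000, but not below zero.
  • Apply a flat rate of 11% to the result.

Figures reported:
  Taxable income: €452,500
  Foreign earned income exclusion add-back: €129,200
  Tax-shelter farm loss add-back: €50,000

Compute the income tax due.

Tentative minimum tax:
  Adjusted income: €452,500 + €129,200 + €50,000 = €631,700
  Exemption: 20% × (€631,700 − €253,000) = €75,740 ≥ €53,000, so the exemption is fully phased out
  Base: €631,700 − €0 = €631,700
  €631,700 × 11% = €69,487

Mainline income levy:
  €410,000 × 9% = €36,900
  €42,500 × 22% = €9,350
  → €46,250

€69,487 > €46,250, so the tentative minimum tax is the binding amount.

€69,487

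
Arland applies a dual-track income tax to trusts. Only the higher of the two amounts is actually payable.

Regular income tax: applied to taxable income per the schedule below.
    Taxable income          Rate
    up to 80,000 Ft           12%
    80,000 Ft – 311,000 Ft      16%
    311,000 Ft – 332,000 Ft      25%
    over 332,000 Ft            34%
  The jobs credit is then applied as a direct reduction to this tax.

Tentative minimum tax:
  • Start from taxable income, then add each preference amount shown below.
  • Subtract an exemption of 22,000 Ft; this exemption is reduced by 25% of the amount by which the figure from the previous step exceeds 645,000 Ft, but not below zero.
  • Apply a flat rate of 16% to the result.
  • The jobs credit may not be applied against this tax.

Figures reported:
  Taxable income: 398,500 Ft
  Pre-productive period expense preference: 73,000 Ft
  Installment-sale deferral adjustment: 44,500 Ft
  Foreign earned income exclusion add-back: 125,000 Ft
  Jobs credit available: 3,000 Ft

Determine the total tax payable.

Regular income tax:
  80,000 Ft × 12% = 9,600 Ft
  231,000 Ft × 16% = 36,960 Ft
  21,000 Ft × 25% = 5,250 Ft
  66,500 Ft × 34% = 22,610 Ft
  → 74,420 Ft
  Less jobs credit 3,000 Ft → 71,420 Ft

Tentative minimum tax:
  Adjusted income: 398,500 Ft + 73,000 Ft + 44,500 Ft + 125,000 Ft = 641,000 Ft
  Exemption: 641,000 Ft ≤ 645,000 Ft, so full 22,000 Ft applies
  Base: 641,000 Ft − 22,000 Ft = 619,000 Ft
  619,000 Ft × 16% = 99,040 Ft

99,040 Ft > 71,420 Ft, so the tentative minimum tax is the binding amount.

99,040 Ft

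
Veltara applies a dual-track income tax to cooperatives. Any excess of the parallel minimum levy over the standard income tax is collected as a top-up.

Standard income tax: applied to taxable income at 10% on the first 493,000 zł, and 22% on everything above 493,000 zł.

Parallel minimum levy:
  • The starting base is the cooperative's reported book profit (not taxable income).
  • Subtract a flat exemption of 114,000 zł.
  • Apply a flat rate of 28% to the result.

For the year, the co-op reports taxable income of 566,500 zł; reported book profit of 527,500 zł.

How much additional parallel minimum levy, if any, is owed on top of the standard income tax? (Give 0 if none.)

50,310 zł

Standard income tax:
  493,000 zł × 10% = 49,300 zł
  73,500 zł × 22% = 16,170 zł
  → 65,470 zł

Parallel minimum levy:
  Base (reported book profit): 527,500 zł
  Less exemption 114,000 zł → base 413,500 zł
  413,500 zł × 28% = 115,780 zł

Excess of parallel minimum levy over standard income tax: 115,780 zł − 65,470 zł = 50,310 zł.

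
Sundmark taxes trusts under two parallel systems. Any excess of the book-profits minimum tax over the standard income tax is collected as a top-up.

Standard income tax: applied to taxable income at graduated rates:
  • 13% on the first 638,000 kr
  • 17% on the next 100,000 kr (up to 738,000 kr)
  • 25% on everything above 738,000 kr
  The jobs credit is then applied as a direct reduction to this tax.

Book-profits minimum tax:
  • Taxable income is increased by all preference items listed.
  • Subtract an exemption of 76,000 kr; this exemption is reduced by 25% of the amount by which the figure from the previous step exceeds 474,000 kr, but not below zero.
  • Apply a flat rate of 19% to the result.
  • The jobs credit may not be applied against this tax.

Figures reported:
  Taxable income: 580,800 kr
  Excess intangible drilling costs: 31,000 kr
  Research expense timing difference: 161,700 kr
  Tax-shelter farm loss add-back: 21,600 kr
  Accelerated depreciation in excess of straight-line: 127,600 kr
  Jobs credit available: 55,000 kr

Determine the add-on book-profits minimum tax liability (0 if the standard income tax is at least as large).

Standard income tax:
  580,800 kr × 13% = 75,504 kr
  Less jobs credit 55,000 kr → 20,504 kr

Book-profits minimum tax:
  Adjusted income: 580,800 kr + 31,000 kr + 161,700 kr + 21,600 kr + 127,600 kr = 922,700 kr
  Exemption: 25% × (922,700 kr − 474,000 kr) = 112,175 kr ≥ 76,000 kr, so the exemption is fully phased out
  Base: 922,700 kr − 0 kr = 922,700 kr
  922,700 kr × 19% = 175,313 kr

Excess of book-profits minimum tax over standard income tax: 175,313 kr − 20,504 kr = 154,809 kr.

154,809 kr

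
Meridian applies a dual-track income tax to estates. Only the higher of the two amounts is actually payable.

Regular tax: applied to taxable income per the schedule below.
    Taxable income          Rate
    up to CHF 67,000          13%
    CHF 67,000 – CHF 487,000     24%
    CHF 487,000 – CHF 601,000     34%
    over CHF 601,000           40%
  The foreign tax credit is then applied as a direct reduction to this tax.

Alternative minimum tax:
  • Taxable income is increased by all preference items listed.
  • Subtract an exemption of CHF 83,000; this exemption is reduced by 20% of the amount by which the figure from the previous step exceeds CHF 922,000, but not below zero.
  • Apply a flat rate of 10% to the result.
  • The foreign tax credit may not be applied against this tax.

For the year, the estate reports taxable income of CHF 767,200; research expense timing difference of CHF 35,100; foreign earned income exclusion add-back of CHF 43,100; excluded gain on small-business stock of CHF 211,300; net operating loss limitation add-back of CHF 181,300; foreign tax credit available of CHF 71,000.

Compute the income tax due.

CHF 143,750

Regular tax:
  CHF 67,000 × 13% = CHF 8,710
  CHF 420,000 × 24% = CHF 100,800
  CHF 114,000 × 34% = CHF 38,760
  CHF 166,200 × 40% = CHF 66,480
  → CHF 214,750
  Less foreign tax credit CHF 71,000 → CHF 143,750

Alternative minimum tax:
  Adjusted income: CHF 767,200 + CHF 35,100 + CHF 43,100 + CHF 211,300 + CHF 181,300 = CHF 1,238,000
  Exemption: CHF 83,000 − 20% × (CHF 1,238,000 − CHF 922,000) = CHF 83,000 − CHF 63,200 = CHF 19,800
  Base: CHF 1,238,000 − CHF 19,800 = CHF 1,218,200
  CHF 1,218,200 × 10% = CHF 121,820

CHF 143,750 > CHF 121,820, so the regular tax governs.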